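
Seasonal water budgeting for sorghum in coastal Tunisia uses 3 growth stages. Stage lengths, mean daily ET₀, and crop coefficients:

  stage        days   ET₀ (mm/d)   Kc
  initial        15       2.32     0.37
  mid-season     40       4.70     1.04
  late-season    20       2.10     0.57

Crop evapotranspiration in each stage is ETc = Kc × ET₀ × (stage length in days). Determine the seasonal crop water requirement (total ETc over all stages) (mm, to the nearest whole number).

initial: 0.37 × 2.32 × 15 = 12.88 mm
mid-season: 1.04 × 4.70 × 40 = 195.52 mm
late-season: 0.57 × 2.10 × 20 = 23.94 mm
Seasonal total = 232.34 mm

232 mm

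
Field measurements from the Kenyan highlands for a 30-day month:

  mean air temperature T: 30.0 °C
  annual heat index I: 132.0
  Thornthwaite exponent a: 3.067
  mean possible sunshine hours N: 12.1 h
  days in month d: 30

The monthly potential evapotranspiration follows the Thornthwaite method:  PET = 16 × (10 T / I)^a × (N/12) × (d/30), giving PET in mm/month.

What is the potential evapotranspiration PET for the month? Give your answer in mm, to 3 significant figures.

10T/I = 10 × 30.0 / 132.0 = 2.2727
(10T/I)^a = 2.2727^3.067 = 12.4027
Uncorrected PET = 16 × 12.4027 = 198.443 mm
Correction = (N/12)(d/30) = (12.1/12)(30/30) = 1.0083
PET = 198.443 × 1.0083 = 200.090 mm/month

200 mm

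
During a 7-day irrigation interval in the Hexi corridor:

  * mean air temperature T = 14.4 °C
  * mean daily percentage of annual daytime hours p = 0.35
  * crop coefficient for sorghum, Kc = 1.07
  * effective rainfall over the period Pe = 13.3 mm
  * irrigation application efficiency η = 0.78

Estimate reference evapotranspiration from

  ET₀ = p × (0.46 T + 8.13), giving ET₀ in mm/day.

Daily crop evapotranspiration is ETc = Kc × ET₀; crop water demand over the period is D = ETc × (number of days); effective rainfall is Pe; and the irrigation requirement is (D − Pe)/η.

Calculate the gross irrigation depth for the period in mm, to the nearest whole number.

ET₀ = 0.35 × (0.46 × 14.4 + 8.13) = 0.35 × 14.754 = 5.1639 mm/d
ETc = Kc × ET₀ = 1.07 × 5.1639 = 5.5254 mm/d
Crop demand D = ETc × 7 d = 5.5254 × 7 = 38.678 mm
D − Pe = 38.678 − 13.3 = 25.378 mm
Gross irrigation = 25.378 / 0.78 = 32.536 mm

33 mm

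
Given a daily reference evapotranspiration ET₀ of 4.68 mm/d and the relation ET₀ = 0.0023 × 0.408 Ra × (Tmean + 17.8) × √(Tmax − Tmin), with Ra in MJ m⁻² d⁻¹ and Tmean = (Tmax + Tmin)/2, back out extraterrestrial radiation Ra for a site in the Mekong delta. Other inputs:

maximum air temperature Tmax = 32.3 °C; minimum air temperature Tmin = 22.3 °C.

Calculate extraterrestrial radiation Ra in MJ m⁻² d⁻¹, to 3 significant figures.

35.0 MJ m⁻² d⁻¹

Tmean = (32.3+22.3)/2 = 27.30 °C; ΔT = 10.0
Ra = ET₀ / [0.0023 × 0.408 × (Tmean+17.8) × √ΔT]
   = 4.68 / (0.0023 × 0.408 × 45.10 × 3.1623) = 34.969 MJ m⁻² d⁻¹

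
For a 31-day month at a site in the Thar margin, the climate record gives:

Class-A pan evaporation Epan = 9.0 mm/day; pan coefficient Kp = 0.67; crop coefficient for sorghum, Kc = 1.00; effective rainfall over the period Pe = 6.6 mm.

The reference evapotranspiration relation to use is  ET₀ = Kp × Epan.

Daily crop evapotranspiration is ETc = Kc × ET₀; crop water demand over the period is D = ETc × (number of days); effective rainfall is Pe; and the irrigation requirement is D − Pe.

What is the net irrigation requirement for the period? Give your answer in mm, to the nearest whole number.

ET₀ = 0.67 × 9.0 = 6.0300 mm/d
ETc = Kc × ET₀ = 1.00 × 6.0300 = 6.0300 mm/d
Crop demand D = ETc × 31 d = 6.0300 × 31 = 186.930 mm
D − Pe = 186.930 − 6.6 = 180.330 mm

180 mm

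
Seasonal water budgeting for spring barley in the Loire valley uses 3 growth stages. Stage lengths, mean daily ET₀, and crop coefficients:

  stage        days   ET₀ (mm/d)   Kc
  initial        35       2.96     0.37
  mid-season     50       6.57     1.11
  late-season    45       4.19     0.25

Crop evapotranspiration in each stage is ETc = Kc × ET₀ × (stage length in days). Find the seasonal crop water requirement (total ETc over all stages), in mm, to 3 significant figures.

initial: 0.37 × 2.96 × 35 = 38.33 mm
mid-season: 1.11 × 6.57 × 50 = 364.64 mm
late-season: 0.25 × 4.19 × 45 = 47.14 mm
Seasonal total = 450.11 mm

450 mm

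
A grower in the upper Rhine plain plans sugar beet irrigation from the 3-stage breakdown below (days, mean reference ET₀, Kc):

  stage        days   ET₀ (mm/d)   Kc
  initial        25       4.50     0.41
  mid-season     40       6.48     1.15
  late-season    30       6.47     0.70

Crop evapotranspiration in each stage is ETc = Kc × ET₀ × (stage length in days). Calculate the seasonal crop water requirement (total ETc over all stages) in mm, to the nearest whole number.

480 mm

initial: 0.41 × 4.50 × 25 = 46.13 mm
mid-season: 1.15 × 6.48 × 40 = 298.08 mm
late-season: 0.70 × 6.47 × 30 = 135.87 mm
Seasonal total = 480.08 mm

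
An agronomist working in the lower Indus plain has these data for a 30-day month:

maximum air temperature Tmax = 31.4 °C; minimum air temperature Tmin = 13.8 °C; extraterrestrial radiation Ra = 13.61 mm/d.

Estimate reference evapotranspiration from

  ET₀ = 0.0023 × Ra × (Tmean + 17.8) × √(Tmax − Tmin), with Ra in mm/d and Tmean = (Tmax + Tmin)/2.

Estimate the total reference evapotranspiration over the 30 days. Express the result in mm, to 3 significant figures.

159 mm

Tmean = (31.4 + 13.8)/2 = 22.60 °C
ET₀ = 0.0023 × 13.61 × (22.60 + 17.8) × √17.6 = 0.0023 × 13.61 × 40.40 × 4.1952 = 5.3054 mm/d
Over 30 days: 5.3054 × 30 = 159.162 mm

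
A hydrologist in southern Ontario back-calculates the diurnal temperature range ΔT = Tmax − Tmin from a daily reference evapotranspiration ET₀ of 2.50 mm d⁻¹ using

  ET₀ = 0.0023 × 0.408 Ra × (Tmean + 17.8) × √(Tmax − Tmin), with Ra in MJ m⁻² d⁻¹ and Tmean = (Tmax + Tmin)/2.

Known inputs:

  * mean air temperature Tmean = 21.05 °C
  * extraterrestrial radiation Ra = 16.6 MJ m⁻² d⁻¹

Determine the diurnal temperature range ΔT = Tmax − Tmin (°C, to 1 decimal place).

17.1 °C

√ΔT = ET₀ / [0.0023 × 0.408 × Ra × (Tmean+17.8)] = 2.50 / (0.0023 × 6.7728 × 38.85) = 4.1310
ΔT = 4.1310² = 17.065 °C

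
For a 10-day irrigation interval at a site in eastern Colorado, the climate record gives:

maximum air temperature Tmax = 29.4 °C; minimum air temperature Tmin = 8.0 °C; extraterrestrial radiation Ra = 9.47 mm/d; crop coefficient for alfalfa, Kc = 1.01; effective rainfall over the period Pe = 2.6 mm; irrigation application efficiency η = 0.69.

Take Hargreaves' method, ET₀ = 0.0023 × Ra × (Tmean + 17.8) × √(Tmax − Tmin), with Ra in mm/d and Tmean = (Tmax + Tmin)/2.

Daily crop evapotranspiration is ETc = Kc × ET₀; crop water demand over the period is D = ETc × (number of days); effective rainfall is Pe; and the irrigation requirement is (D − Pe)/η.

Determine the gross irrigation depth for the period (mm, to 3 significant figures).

50.1 mm

Tmean = (29.4 + 8.0)/2 = 18.70 °C
ET₀ = 0.0023 × 9.47 × (18.70 + 17.8) × √21.4 = 0.0023 × 9.47 × 36.50 × 4.6260 = 3.6777 mm/d
ETc = Kc × ET₀ = 1.01 × 3.6777 = 3.7145 mm/d
Crop demand D = ETc × 10 d = 3.7145 × 10 = 37.145 mm
D − Pe = 37.145 − 2.6 = 34.545 mm
Gross irrigation = 34.545 / 0.69 = 50.065 mm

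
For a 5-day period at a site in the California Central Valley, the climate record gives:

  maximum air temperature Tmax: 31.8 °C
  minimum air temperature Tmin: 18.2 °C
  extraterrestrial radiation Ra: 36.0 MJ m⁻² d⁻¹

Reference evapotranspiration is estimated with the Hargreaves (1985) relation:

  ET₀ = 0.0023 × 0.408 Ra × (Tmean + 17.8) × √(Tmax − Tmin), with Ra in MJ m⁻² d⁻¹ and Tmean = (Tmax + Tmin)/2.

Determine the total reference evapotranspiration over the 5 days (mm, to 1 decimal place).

26.7 mm

Tmean = (31.8 + 18.2)/2 = 25.00 °C
0.408 Ra = 0.408 × 36.0 = 14.6880 mm/d equivalent
ET₀ = 0.0023 × 14.6880 × (25.00 + 17.8) × √13.6 = 0.0023 × 14.6880 × 42.80 × 3.6878 = 5.3321 mm/d
Over 5 days: 5.3321 × 5 = 26.661 mm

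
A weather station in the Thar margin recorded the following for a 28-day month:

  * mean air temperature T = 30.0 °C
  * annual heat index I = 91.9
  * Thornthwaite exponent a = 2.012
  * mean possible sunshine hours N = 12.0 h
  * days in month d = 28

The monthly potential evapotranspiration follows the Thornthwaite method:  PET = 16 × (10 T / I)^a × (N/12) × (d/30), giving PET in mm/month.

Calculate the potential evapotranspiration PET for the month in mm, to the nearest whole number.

161 mm

10T/I = 10 × 30.0 / 91.9 = 3.2644
(10T/I)^a = 3.2644^2.012 = 10.8087
Uncorrected PET = 16 × 10.8087 = 172.939 mm
Correction = (N/12)(d/30) = (12.0/12)(28/30) = 0.9333
PET = 172.939 × 0.9333 = 161.404 mm/month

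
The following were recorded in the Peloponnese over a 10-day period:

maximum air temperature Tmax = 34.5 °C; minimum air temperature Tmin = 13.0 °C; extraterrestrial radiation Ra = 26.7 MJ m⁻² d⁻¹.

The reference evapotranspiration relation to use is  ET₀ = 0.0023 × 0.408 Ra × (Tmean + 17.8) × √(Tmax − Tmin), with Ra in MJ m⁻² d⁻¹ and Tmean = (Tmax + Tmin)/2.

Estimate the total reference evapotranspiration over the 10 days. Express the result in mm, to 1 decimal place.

48.3 mm

Tmean = (34.5 + 13.0)/2 = 23.75 °C
0.408 Ra = 0.408 × 26.7 = 10.8936 mm/d equivalent
ET₀ = 0.0023 × 10.8936 × (23.75 + 17.8) × √21.5 = 0.0023 × 10.8936 × 41.55 × 4.6368 = 4.8271 mm/d
Over 10 days: 4.8271 × 10 = 48.271 mm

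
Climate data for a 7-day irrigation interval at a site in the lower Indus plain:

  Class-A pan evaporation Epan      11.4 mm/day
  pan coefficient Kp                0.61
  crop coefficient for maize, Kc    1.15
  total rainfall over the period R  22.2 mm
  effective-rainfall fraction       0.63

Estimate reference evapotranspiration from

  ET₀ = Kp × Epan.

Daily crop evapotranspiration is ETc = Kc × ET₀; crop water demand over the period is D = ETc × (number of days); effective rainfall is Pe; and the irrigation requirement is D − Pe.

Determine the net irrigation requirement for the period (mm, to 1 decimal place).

ET₀ = 0.61 × 11.4 = 6.9540 mm/d
ETc = Kc × ET₀ = 1.15 × 6.9540 = 7.9971 mm/d
Crop demand D = ETc × 7 d = 7.9971 × 7 = 55.980 mm
Pe = 0.63 × 22.2 = 13.986 mm
D − Pe = 55.980 − 13.986 = 41.994 mm

42.0 mm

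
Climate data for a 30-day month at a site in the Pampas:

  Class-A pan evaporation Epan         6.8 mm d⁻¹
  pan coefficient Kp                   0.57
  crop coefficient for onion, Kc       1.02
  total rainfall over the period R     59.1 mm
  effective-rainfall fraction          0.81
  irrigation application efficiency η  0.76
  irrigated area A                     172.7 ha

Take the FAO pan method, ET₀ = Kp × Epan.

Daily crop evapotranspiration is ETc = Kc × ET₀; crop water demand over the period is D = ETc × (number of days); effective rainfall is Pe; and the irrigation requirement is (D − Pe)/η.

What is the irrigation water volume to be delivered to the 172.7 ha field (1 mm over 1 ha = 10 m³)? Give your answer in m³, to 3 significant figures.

161000 m³

ET₀ = 0.57 × 6.8 = 3.8760 mm/d
ETc = Kc × ET₀ = 1.02 × 3.8760 = 3.9535 mm/d
Crop demand D = ETc × 30 d = 3.9535 × 30 = 118.605 mm
Pe = 0.81 × 59.1 = 47.871 mm
D − Pe = 118.605 − 47.871 = 70.734 mm
Gross irrigation = 70.734 / 0.76 = 93.071 mm
Volume = 93.071 mm × 172.7 ha × 10 = 160733.6 m³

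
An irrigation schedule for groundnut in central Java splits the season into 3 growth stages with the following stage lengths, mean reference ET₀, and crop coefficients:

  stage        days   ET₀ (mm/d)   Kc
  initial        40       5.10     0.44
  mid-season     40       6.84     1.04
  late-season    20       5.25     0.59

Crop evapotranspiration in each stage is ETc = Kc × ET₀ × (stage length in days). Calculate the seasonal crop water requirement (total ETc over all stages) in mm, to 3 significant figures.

initial: 0.44 × 5.10 × 40 = 89.76 mm
mid-season: 1.04 × 6.84 × 40 = 284.54 mm
late-season: 0.59 × 5.25 × 20 = 61.95 mm
Seasonal total = 436.25 mm

436 mm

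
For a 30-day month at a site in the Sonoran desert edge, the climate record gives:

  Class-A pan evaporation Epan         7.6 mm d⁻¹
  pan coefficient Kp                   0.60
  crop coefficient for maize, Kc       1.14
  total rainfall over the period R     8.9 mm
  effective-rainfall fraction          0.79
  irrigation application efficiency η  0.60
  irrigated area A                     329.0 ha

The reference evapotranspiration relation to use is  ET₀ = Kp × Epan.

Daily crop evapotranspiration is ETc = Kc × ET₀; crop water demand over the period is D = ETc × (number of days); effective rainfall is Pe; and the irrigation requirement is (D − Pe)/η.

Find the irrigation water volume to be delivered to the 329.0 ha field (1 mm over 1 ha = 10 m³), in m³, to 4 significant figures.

ET₀ = 0.60 × 7.6 = 4.5600 mm/d
ETc = Kc × ET₀ = 1.14 × 4.5600 = 5.1984 mm/d
Crop demand D = ETc × 30 d = 5.1984 × 30 = 155.952 mm
Pe = 0.79 × 8.9 = 7.031 mm
D − Pe = 155.952 − 7.031 = 148.921 mm
Gross irrigation = 148.921 / 0.60 = 248.202 mm
Volume = 248.202 mm × 329.0 ha × 10 = 816584.6 m³

816600 m³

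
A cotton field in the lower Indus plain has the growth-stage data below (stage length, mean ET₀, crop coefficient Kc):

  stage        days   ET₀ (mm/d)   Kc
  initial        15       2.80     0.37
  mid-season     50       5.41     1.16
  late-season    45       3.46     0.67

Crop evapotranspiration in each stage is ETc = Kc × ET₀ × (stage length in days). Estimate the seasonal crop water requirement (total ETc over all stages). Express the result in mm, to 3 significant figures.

434 mm

initial: 0.37 × 2.80 × 15 = 15.54 mm
mid-season: 1.16 × 5.41 × 50 = 313.78 mm
late-season: 0.67 × 3.46 × 45 = 104.32 mm
Seasonal total = 433.64 mm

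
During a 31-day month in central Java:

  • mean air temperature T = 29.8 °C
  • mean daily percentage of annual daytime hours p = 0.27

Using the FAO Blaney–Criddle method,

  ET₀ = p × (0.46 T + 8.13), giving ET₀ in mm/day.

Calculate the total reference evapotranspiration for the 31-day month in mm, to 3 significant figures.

183 mm

ET₀ = 0.27 × (0.46 × 29.8 + 8.13) = 0.27 × 21.838 = 5.8963 mm/d
Monthly total = 5.8963 × 31 = 182.785 mm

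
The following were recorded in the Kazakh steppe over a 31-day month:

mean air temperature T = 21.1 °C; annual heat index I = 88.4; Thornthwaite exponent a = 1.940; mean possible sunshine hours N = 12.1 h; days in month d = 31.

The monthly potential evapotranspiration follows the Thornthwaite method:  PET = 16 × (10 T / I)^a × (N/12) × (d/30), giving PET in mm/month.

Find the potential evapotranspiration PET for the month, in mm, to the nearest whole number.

90 mm

10T/I = 10 × 21.1 / 88.4 = 2.3869
(10T/I)^a = 2.3869^1.940 = 5.4075
Uncorrected PET = 16 × 5.4075 = 86.520 mm
Correction = (N/12)(d/30) = (12.1/12)(31/30) = 1.0419
PET = 86.520 × 1.0419 = 90.145 mm/month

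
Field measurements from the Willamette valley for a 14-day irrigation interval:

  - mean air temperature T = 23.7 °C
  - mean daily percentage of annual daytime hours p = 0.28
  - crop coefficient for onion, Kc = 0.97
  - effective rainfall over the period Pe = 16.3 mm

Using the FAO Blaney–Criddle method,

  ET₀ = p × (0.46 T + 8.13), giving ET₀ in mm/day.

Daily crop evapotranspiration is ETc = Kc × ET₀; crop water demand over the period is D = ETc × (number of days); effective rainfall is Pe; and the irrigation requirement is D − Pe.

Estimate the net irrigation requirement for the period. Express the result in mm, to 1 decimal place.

56.1 mm

ET₀ = 0.28 × (0.46 × 23.7 + 8.13) = 0.28 × 19.032 = 5.3290 mm/d
ETc = Kc × ET₀ = 0.97 × 5.3290 = 5.1691 mm/d
Crop demand D = ETc × 14 d = 5.1691 × 14 = 72.367 mm
D − Pe = 72.367 − 16.3 = 56.067 mm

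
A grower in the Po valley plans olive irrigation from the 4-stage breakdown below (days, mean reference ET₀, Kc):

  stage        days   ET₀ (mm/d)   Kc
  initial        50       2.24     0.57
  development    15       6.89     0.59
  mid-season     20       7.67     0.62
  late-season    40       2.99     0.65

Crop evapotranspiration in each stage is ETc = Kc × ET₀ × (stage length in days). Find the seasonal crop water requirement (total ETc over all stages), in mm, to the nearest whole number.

298 mm

initial: 0.57 × 2.24 × 50 = 63.84 mm
development: 0.59 × 6.89 × 15 = 60.98 mm
mid-season: 0.62 × 7.67 × 20 = 95.11 mm
late-season: 0.65 × 2.99 × 40 = 77.74 mm
Seasonal total = 297.67 mm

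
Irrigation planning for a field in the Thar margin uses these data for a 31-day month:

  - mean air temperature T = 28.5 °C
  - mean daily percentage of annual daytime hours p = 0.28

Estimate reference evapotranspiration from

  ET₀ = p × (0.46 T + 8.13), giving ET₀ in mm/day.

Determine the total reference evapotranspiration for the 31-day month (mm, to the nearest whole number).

ET₀ = 0.28 × (0.46 × 28.5 + 8.13) = 0.28 × 21.240 = 5.9472 mm/d
Monthly total = 5.9472 × 31 = 184.363 mm

184 mm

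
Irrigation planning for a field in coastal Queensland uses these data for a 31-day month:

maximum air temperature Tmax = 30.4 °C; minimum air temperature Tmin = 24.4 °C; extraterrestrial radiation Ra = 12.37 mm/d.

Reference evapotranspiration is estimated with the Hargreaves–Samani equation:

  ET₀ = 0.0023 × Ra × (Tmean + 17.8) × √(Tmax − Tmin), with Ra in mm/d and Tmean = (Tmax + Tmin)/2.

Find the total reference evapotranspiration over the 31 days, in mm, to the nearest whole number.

Tmean = (30.4 + 24.4)/2 = 27.40 °C
ET₀ = 0.0023 × 12.37 × (27.40 + 17.8) × √6.0 = 0.0023 × 12.37 × 45.20 × 2.4495 = 3.1500 mm/d
Over 31 days: 3.1500 × 31 = 97.650 mm

98 mm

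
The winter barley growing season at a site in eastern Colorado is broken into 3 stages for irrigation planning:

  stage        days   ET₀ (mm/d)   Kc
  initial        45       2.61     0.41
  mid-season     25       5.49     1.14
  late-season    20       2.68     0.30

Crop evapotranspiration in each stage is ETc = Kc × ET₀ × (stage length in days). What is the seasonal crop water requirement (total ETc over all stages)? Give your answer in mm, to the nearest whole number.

initial: 0.41 × 2.61 × 45 = 48.15 mm
mid-season: 1.14 × 5.49 × 25 = 156.47 mm
late-season: 0.30 × 2.68 × 20 = 16.08 mm
Seasonal total = 220.70 mm

221 mm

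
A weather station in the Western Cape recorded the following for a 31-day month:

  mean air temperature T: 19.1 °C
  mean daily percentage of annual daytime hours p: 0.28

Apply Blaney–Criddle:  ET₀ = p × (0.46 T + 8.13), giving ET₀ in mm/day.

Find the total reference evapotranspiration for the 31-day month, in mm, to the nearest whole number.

147 mm

ET₀ = 0.28 × (0.46 × 19.1 + 8.13) = 0.28 × 16.916 = 4.7365 mm/d
Monthly total = 4.7365 × 31 = 146.832 mm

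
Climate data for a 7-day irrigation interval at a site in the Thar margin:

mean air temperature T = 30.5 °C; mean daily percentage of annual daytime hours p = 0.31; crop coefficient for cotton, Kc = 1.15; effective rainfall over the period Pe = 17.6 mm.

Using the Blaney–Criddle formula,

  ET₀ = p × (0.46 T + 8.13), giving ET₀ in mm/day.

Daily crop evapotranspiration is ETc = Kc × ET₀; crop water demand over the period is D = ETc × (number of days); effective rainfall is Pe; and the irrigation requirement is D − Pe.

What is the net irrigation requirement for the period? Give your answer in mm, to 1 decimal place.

ET₀ = 0.31 × (0.46 × 30.5 + 8.13) = 0.31 × 22.160 = 6.8696 mm/d
ETc = Kc × ET₀ = 1.15 × 6.8696 = 7.9000 mm/d
Crop demand D = ETc × 7 d = 7.9000 × 7 = 55.300 mm
D − Pe = 55.300 − 17.6 = 37.700 mm

37.7 mm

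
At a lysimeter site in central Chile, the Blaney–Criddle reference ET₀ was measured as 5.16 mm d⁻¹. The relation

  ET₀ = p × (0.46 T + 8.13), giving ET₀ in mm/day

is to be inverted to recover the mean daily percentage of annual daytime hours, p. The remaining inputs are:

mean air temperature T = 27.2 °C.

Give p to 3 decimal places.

p = ET₀ / (0.46 T + 8.13) = 5.16 / (0.46 × 27.2 + 8.13) = 5.16 / 20.642 = 0.2500

0.250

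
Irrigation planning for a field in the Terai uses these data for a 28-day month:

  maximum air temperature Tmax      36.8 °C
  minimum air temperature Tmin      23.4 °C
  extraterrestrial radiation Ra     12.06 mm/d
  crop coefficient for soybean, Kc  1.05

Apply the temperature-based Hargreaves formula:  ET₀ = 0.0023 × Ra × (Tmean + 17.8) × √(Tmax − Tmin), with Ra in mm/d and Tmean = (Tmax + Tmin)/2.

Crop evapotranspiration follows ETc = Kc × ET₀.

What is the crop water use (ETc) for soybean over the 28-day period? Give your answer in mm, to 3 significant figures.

Tmean = (36.8 + 23.4)/2 = 30.10 °C
ET₀ = 0.0023 × 12.06 × (30.10 + 17.8) × √13.4 = 0.0023 × 12.06 × 47.90 × 3.6606 = 4.8637 mm/d
ETc = Kc × ET₀ = 1.05 × 4.8637 = 5.1069 mm/d
Over 28 days: 5.1069 × 28 = 142.993 mm

143 mm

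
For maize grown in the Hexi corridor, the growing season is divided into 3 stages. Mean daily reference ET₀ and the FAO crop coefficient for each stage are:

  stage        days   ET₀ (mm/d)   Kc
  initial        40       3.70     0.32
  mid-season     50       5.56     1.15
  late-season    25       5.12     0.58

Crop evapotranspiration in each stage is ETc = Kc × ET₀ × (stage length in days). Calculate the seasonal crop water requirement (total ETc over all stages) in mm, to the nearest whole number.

441 mm

initial: 0.32 × 3.70 × 40 = 47.36 mm
mid-season: 1.15 × 5.56 × 50 = 319.70 mm
late-season: 0.58 × 5.12 × 25 = 74.24 mm
Seasonal total = 441.30 mm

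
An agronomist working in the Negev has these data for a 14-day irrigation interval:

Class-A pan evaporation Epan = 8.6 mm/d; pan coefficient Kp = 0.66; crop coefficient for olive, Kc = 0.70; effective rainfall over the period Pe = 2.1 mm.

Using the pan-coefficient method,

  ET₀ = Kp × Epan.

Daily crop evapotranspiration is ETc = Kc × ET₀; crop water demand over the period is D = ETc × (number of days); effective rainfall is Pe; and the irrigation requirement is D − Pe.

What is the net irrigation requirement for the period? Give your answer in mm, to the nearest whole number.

54 mm

ET₀ = 0.66 × 8.6 = 5.6760 mm/d
ETc = Kc × ET₀ = 0.70 × 5.6760 = 3.9732 mm/d
Crop demand D = ETc × 14 d = 3.9732 × 14 = 55.625 mm
D − Pe = 55.625 − 2.1 = 53.525 mm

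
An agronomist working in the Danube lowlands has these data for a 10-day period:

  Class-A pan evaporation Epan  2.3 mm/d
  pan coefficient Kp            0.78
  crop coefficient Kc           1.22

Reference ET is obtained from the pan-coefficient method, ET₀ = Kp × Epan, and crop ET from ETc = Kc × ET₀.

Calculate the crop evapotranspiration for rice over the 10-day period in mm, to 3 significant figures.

21.9 mm

ET₀ = 0.78 × 2.3 = 1.7940 mm/d
ETc = Kc × ET₀ = 1.22 × 1.7940 = 2.1887 mm/d
Over 10 days: 2.1887 × 10 = 21.887 mm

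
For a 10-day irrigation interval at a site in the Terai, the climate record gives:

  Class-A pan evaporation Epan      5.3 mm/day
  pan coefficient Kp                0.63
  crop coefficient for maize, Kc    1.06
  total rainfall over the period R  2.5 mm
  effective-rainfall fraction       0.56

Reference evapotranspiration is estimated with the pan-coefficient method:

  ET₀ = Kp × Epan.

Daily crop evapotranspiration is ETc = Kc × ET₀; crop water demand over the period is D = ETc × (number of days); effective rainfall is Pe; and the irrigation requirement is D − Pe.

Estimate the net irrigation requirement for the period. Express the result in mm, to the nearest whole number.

ET₀ = 0.63 × 5.3 = 3.3390 mm/d
ETc = Kc × ET₀ = 1.06 × 3.3390 = 3.5393 mm/d
Crop demand D = ETc × 10 d = 3.5393 × 10 = 35.393 mm
Pe = 0.56 × 2.5 = 1.400 mm
D − Pe = 35.393 − 1.400 = 33.993 mm

34 mm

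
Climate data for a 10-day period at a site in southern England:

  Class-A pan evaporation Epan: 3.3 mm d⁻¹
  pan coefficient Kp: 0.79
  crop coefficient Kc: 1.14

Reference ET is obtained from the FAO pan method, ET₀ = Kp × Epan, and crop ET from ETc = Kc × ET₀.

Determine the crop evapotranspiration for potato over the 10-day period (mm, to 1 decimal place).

29.7 mm

ET₀ = 0.79 × 3.3 = 2.6070 mm/d
ETc = Kc × ET₀ = 1.14 × 2.6070 = 2.9720 mm/d
Over 10 days: 2.9720 × 10 = 29.720 mm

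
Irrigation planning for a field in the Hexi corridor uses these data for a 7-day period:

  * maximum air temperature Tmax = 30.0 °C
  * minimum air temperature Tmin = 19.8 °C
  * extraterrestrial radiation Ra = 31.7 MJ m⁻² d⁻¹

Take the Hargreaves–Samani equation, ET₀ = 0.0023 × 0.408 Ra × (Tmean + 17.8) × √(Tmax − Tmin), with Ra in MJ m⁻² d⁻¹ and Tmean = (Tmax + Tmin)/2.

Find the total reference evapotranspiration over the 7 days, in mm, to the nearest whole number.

Tmean = (30.0 + 19.8)/2 = 24.90 °C
0.408 Ra = 0.408 × 31.7 = 12.9336 mm/d equivalent
ET₀ = 0.0023 × 12.9336 × (24.90 + 17.8) × √10.2 = 0.0023 × 12.9336 × 42.70 × 3.1937 = 4.0567 mm/d
Over 7 days: 4.0567 × 7 = 28.397 mm

28 mm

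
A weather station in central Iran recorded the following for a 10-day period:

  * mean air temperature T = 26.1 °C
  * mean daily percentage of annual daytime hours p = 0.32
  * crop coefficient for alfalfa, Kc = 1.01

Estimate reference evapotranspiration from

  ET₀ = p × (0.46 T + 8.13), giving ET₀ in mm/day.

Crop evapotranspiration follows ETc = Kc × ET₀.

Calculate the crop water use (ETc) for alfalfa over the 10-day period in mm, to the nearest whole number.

ET₀ = 0.32 × (0.46 × 26.1 + 8.13) = 0.32 × 20.136 = 6.4435 mm/d
ETc = Kc × ET₀ = 1.01 × 6.4435 = 6.5079 mm/d
Over 10 days: 6.5079 × 10 = 65.079 mm

65 mm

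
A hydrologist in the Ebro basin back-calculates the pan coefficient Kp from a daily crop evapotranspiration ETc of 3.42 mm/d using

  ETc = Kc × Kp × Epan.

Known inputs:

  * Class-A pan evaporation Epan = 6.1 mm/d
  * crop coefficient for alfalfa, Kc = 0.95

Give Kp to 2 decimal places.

0.59

ETc = Kc × Kp × Epan  ⇒  Kp = ETc / (Kc × Epan)
Kp = 3.42 / (0.95 × 6.1) = 3.42 / 5.795 = 0.5902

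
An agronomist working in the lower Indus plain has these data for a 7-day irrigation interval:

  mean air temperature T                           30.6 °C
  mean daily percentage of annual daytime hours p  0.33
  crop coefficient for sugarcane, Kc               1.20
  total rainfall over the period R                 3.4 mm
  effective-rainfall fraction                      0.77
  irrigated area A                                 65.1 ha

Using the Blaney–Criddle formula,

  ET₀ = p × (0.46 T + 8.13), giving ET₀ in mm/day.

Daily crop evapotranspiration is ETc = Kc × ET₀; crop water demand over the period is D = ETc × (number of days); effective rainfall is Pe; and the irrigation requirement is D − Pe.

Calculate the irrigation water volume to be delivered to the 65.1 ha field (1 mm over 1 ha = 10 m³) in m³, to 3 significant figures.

ET₀ = 0.33 × (0.46 × 30.6 + 8.13) = 0.33 × 22.206 = 7.3280 mm/d
ETc = Kc × ET₀ = 1.20 × 7.3280 = 8.7936 mm/d
Crop demand D = ETc × 7 d = 8.7936 × 7 = 61.555 mm
Pe = 0.77 × 3.4 = 2.618 mm
D − Pe = 61.555 − 2.618 = 58.937 mm
Volume = 58.937 mm × 65.1 ha × 10 = 38368.0 m³

38400 m³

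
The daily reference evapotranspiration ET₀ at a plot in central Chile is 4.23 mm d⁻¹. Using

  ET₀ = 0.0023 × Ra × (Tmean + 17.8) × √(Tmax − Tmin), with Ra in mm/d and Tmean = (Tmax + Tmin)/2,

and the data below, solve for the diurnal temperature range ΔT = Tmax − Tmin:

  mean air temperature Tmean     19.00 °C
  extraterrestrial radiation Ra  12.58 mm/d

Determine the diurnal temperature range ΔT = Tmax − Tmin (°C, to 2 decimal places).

√ΔT = ET₀ / [0.0023 × Ra × (Tmean+17.8)] = 4.23 / (0.0023 × 12.58 × 36.80) = 3.9727
ΔT = 3.9727² = 15.782 °C

15.78 °C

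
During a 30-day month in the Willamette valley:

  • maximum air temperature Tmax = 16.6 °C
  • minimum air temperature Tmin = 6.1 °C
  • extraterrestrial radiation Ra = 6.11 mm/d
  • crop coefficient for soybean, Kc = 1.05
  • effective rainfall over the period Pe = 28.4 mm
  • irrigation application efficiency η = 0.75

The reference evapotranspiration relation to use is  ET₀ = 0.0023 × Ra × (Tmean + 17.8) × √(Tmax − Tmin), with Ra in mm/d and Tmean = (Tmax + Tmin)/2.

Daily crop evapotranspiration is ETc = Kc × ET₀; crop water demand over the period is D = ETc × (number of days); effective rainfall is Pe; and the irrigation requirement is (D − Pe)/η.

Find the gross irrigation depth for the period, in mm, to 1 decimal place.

17.9 mm

Tmean = (16.6 + 6.1)/2 = 11.35 °C
ET₀ = 0.0023 × 6.11 × (11.35 + 17.8) × √10.5 = 0.0023 × 6.11 × 29.15 × 3.2404 = 1.3274 mm/d
ETc = Kc × ET₀ = 1.05 × 1.3274 = 1.3938 mm/d
Crop demand D = ETc × 30 d = 1.3938 × 30 = 41.814 mm
D − Pe = 41.814 − 28.4 = 13.414 mm
Gross irrigation = 13.414 / 0.75 = 17.885 mm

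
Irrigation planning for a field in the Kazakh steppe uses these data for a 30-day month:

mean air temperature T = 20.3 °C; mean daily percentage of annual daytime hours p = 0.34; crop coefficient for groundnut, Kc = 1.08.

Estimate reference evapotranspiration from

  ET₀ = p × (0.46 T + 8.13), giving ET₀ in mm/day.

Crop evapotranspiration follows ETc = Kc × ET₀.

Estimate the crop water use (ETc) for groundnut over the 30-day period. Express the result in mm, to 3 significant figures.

192 mm

ET₀ = 0.34 × (0.46 × 20.3 + 8.13) = 0.34 × 17.468 = 5.9391 mm/d
ETc = Kc × ET₀ = 1.08 × 5.9391 = 6.4142 mm/d
Over 30 days: 6.4142 × 30 = 192.426 mm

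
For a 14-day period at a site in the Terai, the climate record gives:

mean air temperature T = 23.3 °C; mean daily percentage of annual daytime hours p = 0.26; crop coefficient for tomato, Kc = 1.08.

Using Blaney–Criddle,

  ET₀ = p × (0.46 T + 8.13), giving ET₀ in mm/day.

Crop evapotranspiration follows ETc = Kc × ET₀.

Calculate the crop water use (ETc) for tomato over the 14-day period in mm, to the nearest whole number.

ET₀ = 0.26 × (0.46 × 23.3 + 8.13) = 0.26 × 18.848 = 4.9005 mm/d
ETc = Kc × ET₀ = 1.08 × 4.9005 = 5.2925 mm/d
Over 14 days: 5.2925 × 14 = 74.095 mm

74 mm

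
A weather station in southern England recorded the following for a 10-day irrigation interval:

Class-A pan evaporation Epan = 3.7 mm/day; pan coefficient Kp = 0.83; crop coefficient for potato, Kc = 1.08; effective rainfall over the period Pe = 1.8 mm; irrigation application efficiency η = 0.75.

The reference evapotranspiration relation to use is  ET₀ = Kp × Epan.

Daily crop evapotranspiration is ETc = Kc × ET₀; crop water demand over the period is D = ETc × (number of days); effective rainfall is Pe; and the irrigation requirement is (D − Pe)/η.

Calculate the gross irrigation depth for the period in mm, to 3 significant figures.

ET₀ = 0.83 × 3.7 = 3.0710 mm/d
ETc = Kc × ET₀ = 1.08 × 3.0710 = 3.3167 mm/d
Crop demand D = ETc × 10 d = 3.3167 × 10 = 33.167 mm
D − Pe = 33.167 − 1.8 = 31.367 mm
Gross irrigation = 31.367 / 0.75 = 41.823 mm

41.8 mm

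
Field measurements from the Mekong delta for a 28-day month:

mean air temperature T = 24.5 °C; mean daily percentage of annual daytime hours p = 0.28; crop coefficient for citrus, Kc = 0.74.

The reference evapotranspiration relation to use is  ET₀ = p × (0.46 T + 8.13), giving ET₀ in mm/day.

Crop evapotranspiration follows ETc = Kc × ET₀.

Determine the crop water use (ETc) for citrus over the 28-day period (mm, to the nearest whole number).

113 mm

ET₀ = 0.28 × (0.46 × 24.5 + 8.13) = 0.28 × 19.400 = 5.4320 mm/d
ETc = Kc × ET₀ = 0.74 × 5.4320 = 4.0197 mm/d
Over 28 days: 4.0197 × 28 = 112.552 mm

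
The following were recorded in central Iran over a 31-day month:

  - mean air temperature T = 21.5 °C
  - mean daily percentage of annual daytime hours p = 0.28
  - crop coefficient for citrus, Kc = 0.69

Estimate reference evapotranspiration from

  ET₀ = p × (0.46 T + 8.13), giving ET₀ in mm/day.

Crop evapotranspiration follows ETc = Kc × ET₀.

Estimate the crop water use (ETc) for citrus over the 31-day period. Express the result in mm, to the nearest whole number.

ET₀ = 0.28 × (0.46 × 21.5 + 8.13) = 0.28 × 18.020 = 5.0456 mm/d
ETc = Kc × ET₀ = 0.69 × 5.0456 = 3.4815 mm/d
Over 31 days: 3.4815 × 31 = 107.927 mm

108 mm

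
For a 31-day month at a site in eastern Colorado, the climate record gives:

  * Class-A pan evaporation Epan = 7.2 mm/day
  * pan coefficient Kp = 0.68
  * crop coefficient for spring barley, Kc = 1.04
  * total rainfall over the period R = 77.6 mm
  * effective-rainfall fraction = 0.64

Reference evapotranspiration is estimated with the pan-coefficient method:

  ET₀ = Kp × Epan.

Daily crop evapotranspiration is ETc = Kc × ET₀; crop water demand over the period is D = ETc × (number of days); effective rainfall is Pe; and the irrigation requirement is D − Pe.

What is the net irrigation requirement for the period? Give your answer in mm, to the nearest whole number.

108 mm

ET₀ = 0.68 × 7.2 = 4.8960 mm/d
ETc = Kc × ET₀ = 1.04 × 4.8960 = 5.0918 mm/d
Crop demand D = ETc × 31 d = 5.0918 × 31 = 157.846 mm
Pe = 0.64 × 77.6 = 49.664 mm
D − Pe = 157.846 − 49.664 = 108.182 mm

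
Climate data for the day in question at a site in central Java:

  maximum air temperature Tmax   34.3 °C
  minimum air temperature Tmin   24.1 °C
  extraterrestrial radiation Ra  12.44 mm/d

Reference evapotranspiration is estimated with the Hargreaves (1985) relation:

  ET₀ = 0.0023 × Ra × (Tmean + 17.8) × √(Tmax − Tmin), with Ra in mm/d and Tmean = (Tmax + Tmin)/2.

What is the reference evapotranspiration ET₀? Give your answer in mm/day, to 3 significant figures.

Tmean = (34.3 + 24.1)/2 = 29.20 °C
ET₀ = 0.0023 × 12.44 × (29.20 + 17.8) × √10.2 = 0.0023 × 12.44 × 47.00 × 3.1937 = 4.2948 mm/d

4.29 mm/day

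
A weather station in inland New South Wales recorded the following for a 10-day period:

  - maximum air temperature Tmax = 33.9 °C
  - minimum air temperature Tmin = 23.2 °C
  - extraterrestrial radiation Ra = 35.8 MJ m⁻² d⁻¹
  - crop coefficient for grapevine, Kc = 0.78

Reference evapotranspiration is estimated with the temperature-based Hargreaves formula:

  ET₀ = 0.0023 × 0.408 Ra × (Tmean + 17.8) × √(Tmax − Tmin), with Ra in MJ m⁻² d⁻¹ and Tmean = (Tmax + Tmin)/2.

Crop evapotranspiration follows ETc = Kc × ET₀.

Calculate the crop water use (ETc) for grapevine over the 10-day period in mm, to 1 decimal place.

39.7 mm

Tmean = (33.9 + 23.2)/2 = 28.55 °C
0.408 Ra = 0.408 × 35.8 = 14.6064 mm/d equivalent
ET₀ = 0.0023 × 14.6064 × (28.55 + 17.8) × √10.7 = 0.0023 × 14.6064 × 46.35 × 3.2711 = 5.0935 mm/d
ETc = Kc × ET₀ = 0.78 × 5.0935 = 3.9729 mm/d
Over 10 days: 3.9729 × 10 = 39.729 mm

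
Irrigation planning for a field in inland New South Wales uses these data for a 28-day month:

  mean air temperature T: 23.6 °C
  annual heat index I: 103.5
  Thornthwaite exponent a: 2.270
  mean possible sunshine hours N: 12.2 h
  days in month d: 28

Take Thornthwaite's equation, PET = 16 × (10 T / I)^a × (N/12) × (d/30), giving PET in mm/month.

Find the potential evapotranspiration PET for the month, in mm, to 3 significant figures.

10T/I = 10 × 23.6 / 103.5 = 2.2802
(10T/I)^a = 2.2802^2.270 = 6.4953
Uncorrected PET = 16 × 6.4953 = 103.925 mm
Correction = (N/12)(d/30) = (12.2/12)(28/30) = 0.9489
PET = 103.925 × 0.9489 = 98.614 mm/month

98.6 mm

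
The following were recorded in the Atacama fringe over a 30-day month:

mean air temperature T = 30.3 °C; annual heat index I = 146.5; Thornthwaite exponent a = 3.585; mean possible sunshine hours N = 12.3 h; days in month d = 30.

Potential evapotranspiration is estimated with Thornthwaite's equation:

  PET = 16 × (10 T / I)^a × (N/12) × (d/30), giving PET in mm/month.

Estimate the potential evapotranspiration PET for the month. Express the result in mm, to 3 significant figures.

10T/I = 10 × 30.3 / 146.5 = 2.0683
(10T/I)^a = 2.0683^3.585 = 13.5355
Uncorrected PET = 16 × 13.5355 = 216.568 mm
Correction = (N/12)(d/30) = (12.3/12)(30/30) = 1.0250
PET = 216.568 × 1.0250 = 221.982 mm/month

222 mm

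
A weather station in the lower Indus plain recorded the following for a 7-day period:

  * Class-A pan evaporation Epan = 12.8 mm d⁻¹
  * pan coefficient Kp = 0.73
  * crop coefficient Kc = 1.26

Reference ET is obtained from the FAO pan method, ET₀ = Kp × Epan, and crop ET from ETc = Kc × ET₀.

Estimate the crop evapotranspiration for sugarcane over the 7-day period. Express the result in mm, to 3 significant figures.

82.4 mm

ET₀ = 0.73 × 12.8 = 9.3440 mm/d
ETc = Kc × ET₀ = 1.26 × 9.3440 = 11.7734 mm/d
Over 7 days: 11.7734 × 7 = 82.414 mm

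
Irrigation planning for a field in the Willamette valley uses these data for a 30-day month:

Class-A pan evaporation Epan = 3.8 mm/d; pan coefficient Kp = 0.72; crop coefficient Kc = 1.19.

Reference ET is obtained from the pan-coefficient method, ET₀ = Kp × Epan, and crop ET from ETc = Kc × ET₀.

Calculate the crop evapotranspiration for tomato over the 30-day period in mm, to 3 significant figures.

ET₀ = 0.72 × 3.8 = 2.7360 mm/d
ETc = Kc × ET₀ = 1.19 × 2.7360 = 3.2558 mm/d
Over 30 days: 3.2558 × 30 = 97.674 mm

97.7 mm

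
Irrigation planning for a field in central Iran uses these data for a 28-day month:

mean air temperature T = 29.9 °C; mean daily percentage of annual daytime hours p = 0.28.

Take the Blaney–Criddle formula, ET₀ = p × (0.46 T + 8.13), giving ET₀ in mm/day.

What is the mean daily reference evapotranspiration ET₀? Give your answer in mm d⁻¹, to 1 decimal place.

6.1 mm d⁻¹

ET₀ = 0.28 × (0.46 × 29.9 + 8.13) = 0.28 × 21.884 = 6.1275 mm/d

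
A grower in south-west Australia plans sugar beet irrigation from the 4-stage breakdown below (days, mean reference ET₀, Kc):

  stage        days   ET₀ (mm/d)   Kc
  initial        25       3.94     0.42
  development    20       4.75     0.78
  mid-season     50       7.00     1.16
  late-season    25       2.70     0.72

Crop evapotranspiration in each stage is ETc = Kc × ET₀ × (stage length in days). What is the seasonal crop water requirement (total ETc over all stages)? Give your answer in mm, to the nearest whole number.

570 mm

initial: 0.42 × 3.94 × 25 = 41.37 mm
development: 0.78 × 4.75 × 20 = 74.10 mm
mid-season: 1.16 × 7.00 × 50 = 406.00 mm
late-season: 0.72 × 2.70 × 25 = 48.60 mm
Seasonal total = 570.07 mm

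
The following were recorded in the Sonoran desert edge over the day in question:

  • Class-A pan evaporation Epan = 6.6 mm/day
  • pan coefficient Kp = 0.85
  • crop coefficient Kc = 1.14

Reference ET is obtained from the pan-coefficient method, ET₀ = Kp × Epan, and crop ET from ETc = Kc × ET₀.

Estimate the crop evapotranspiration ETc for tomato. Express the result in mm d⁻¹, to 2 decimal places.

6.40 mm d⁻¹

ET₀ = 0.85 × 6.6 = 5.6100 mm/d
ETc = Kc × ET₀ = 1.14 × 5.6100 = 6.3954 mm/d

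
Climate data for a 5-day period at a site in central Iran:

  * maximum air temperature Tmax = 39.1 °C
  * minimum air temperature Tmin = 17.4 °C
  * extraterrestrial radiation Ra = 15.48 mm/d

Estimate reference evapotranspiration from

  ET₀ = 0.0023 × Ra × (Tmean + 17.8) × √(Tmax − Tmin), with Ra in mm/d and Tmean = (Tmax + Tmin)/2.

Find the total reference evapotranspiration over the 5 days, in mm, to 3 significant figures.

Tmean = (39.1 + 17.4)/2 = 28.25 °C
ET₀ = 0.0023 × 15.48 × (28.25 + 17.8) × √21.7 = 0.0023 × 15.48 × 46.05 × 4.6583 = 7.6376 mm/d
Over 5 days: 7.6376 × 5 = 38.188 mm

38.2 mm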